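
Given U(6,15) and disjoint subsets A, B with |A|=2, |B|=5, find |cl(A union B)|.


|A union B| = 2 + 5 = 7 (disjoint).
In U(6,15), cl(S) = S if |S| < 6, else cl(S) = E.
Since 7 >= 6, cl(A union B) = E.
|cl(A union B)| = 15.

15


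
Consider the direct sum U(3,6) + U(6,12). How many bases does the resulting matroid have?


Bases of a direct sum M1 + M2: |B| = |B(M1)| * |B(M2)|.
|B(U(3,6))| = C(6,3) = 20.
|B(U(6,12))| = C(12,6) = 924.
Total bases = 20 * 924 = 18480.

18480


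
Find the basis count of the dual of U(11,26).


The dual of U(r,n) is U(n-r, n) = U(15,26).
Bases of U(15,26) are all (15)-element subsets.
|B(M*)| = C(26,15) = 7726160.

7726160


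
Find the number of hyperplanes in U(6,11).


Hyperplanes of U(6,11) are flats of rank 5.
In a uniform matroid, these are exactly the (5)-element subsets.
Count = C(11,5) = 462.

462


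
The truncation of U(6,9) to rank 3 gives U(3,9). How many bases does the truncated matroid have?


Truncating U(6,9) to rank 3 gives U(3,9).
Bases of U(3,9) are all 3-element subsets of 9 elements.
Number of bases = (9 choose 3) = 84.

84


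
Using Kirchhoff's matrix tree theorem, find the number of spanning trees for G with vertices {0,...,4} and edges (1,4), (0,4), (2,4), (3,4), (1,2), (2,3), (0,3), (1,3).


By Kirchhoff's matrix tree theorem, the number of spanning trees equals
the determinant of any cofactor of the Laplacian matrix L.
G has 5 vertices and 8 edges.
Computing the (4 x 4) cofactor determinant gives 40.

40


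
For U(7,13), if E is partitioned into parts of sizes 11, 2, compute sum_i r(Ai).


r(Ai) = min(|Ai|, 7) for each part.
Sum = min(11,7) + min(2,7)
    = 7 + 2
    = 9.

9


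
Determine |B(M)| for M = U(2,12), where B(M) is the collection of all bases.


Bases of U(2,12) are all 2-element subsets of the 12-element ground set.
Number of bases = C(12,2).
C(12,2) = 12! / (2! * 10!) = 66.

66


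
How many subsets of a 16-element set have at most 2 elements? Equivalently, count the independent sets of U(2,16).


Independent sets of U(2,16) are all subsets of size <= 2.
Count = (16 choose 0) + (16 choose 1) + (16 choose 2)
     = 1 + 16 + 120
     = 137.

137


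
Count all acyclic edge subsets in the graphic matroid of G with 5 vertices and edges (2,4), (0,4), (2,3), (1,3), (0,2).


An independent set in a graphic matroid is an acyclic edge subset.
G has 5 vertices and 5 edges.
Enumerate all 2^5 = 32 subsets, checking for acyclicity.
Total independent sets = 28.

28


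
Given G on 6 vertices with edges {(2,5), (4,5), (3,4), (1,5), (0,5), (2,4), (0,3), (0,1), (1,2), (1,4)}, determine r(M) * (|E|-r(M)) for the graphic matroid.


r(M) = |V| - c = 6 - 1 = 5.
nullity = |E| - r(M) = 10 - 5 = 5.
Product = 5 * 5 = 25.

25


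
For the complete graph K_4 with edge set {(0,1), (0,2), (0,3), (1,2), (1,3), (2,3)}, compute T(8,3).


T(K_4; x,y) = x^3 + 3x^2 + 4xy + 2x + y^3 + 3y^2 + 2y.
Substituting x=8, y=3:
= 512 + 192 + 96 + 16 + 27 + 27 + 6
= 876.

876


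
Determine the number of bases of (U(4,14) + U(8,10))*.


(M1+M2)* = M1* + M2*.
M1* = U(10,14), bases: C(14,10) = 1001.
M2* = U(2,10), bases: C(10,2) = 45.
|B(M*)| = 1001 * 45 = 45045.

45045


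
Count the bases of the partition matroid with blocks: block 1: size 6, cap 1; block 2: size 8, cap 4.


A basis picks exactly ci elements from block i.
Number of bases = product of C(|Si|, ci).
= C(6,1) * C(8,4)
= 6 * 70
= 420.

420


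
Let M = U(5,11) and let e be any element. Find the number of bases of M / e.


Contracting e from U(5,11) gives U(4,10).
Bases of U(4,10) = C(10,4) = (10 * 9 * 8 * 7) / (1 * 2 * 3 * 4) = 210.

210


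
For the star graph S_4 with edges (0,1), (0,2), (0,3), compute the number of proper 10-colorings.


P(tree, k) = k * (k-1)^(3) for any tree on 4 vertices.
P(10) = 10 * 9^3 = 10 * 729 = 7290.

7290


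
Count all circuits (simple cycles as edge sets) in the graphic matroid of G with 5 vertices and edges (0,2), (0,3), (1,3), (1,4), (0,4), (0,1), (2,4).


A circuit in a graphic matroid = edge set of a simple cycle.
G has 5 vertices and 7 edges.
Enumerating all minimal edge subsets forming cycles...
Total circuits found: 6.

6


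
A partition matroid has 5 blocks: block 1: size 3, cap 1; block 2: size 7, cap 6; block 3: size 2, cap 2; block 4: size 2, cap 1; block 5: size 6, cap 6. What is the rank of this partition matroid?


Rank of a partition matroid = sum of min(|Si|, ci) for each block.
= min(3,1) + min(7,6) + min(2,2) + min(2,1) + min(6,6)
= 1 + 6 + 2 + 1 + 6
= 16.

16


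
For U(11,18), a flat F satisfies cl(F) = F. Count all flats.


Flats of U(11,18): every subset of size < 11 is a flat, plus E itself.
Count = C(18,0) + C(18,1) + C(18,2) + C(18,3) + C(18,4) + C(18,5) + C(18,6) + C(18,7) + C(18,8) + C(18,9) + C(18,10) + 1
     = 1 + 18 + 153 + 816 + 3060 + 8568 + 18564 + 31824 + 43758 + 48620 + 43758 + 1
     = 199141.

199141


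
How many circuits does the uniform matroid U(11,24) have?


In U(11,24), circuits are the (12)-element subsets.
Any set of 12 elements is dependent, and removing any one element gives
an independent set of size 11, so it is a minimal dependent set.
Number of circuits = (24 choose 12) = 2704156.

2704156


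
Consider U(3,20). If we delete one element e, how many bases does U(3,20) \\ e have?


Deleting e from U(3,20) gives U(3,19) since n > r.
Bases of U(3,19) = (19 choose 3) = 969.

969


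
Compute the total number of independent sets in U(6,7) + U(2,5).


For a direct sum, |I(M1+M2)| = |I(M1)| * |I(M2)|.
|I(U(6,7))| = sum C(7,k) for k=0..6 = 127.
|I(U(2,5))| = sum C(5,k) for k=0..2 = 16.
Total = 127 * 16 = 2032.

2032


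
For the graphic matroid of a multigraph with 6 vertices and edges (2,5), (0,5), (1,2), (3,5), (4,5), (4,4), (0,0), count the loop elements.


In a graphic matroid, a loop is a self-loop edge (u,u) with rank 0.
Examining all 7 edges for self-loops...
Self-loops found: (4,4), (0,0)
Number of loops = 2.

2


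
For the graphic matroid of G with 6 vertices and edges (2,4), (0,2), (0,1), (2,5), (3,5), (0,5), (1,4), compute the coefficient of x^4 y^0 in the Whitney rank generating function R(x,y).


R(x,y) = sum over A in 2^E of x^(r(E)-r(A)) * y^(|A|-r(A)).
G has 6 vertices, 7 edges. r(E) = 5.
Enumerate all 2^7 = 128 subsets.
Count subsets with r(E)-r(A)=4 and |A|-r(A)=0: 7.

7


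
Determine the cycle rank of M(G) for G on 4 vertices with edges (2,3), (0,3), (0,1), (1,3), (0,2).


Cycle rank (nullity) = |E| - r(M) = |E| - (|V| - c).
|E| = 5, |V| = 4, c = 1.
Nullity = 5 - (4 - 1) = 5 - 3 = 2.

2


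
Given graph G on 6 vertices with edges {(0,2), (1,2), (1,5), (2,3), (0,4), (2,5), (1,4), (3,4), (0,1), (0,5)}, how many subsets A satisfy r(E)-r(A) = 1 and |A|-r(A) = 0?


R(x,y) = sum over A in 2^E of x^(r(E)-r(A)) * y^(|A|-r(A)).
G has 6 vertices, 10 edges. r(E) = 5.
Enumerate all 2^10 = 1024 subsets.
Count subsets with r(E)-r(A)=1 and |A|-r(A)=0: 168.

168


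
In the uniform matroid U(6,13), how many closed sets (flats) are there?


Flats of U(6,13): every subset of size < 6 is a flat, plus E itself.
Count = (13 choose 0) + (13 choose 1) + (13 choose 2) + (13 choose 3) + (13 choose 4) + (13 choose 5) + 1
     = 1 + 13 + 78 + 286 + 715 + 1287 + 1
     = 2381.

2381


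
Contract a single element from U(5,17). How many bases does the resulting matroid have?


Contracting e from U(5,17) gives U(4,16).
Bases of U(4,16) = C(16,4) = 16! / (4! * 12!) = 1820.

1820


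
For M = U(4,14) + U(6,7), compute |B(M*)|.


(M1+M2)* = M1* + M2*.
M1* = U(10,14), bases: C(14,10) = 1001.
M2* = U(1,7), bases: C(7,1) = 7.
|B(M*)| = 1001 * 7 = 7007.

7007


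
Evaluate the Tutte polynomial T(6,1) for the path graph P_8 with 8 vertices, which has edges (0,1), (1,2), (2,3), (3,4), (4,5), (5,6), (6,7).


A path on 8 vertices is a tree with 7 edges.
T(x,y) = x^(7) for any tree.
T(6,1) = 6^7 = 279936.

279936


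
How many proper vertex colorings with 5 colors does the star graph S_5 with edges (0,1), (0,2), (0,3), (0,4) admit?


P(tree, k) = k * (k-1)^(4) for any tree on 5 vertices.
P(5) = 5 * 4^4 = 5 * 256 = 1280.

1280


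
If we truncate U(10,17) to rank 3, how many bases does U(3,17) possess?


Truncating U(10,17) to rank 3 gives U(3,17).
Bases of U(3,17) are all 3-element subsets of 17 elements.
Number of bases = C(17,3) = 17! / (3! * 14!) = 680.

680


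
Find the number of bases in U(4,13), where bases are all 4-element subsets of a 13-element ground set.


Bases of U(4,13) are all 4-element subsets of the 13-element ground set.
Number of bases = C(13,4).
C(13,4) = (13 * 12 * 11 * 10) / (1 * 2 * 3 * 4) = 715.

715


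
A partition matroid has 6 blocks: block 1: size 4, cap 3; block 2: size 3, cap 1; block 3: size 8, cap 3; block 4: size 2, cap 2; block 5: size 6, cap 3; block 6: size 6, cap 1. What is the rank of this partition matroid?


Rank of a partition matroid = sum of min(|Si|, ci) for each block.
= min(4,3) + min(3,1) + min(8,3) + min(2,2) + min(6,3) + min(6,1)
= 3 + 1 + 3 + 2 + 3 + 1
= 13.

13


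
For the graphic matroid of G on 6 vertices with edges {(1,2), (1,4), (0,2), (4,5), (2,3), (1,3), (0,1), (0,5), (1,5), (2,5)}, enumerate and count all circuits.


A circuit in a graphic matroid = edge set of a simple cycle.
G has 6 vertices and 10 edges.
Enumerating all minimal edge subsets forming cycles...
Total circuits found: 19.

19


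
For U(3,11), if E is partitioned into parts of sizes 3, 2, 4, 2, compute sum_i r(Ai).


r(Ai) = min(|Ai|, 3) for each part.
Sum = min(3,3) + min(2,3) + min(4,3) + min(2,3)
    = 3 + 2 + 3 + 2
    = 10.

10


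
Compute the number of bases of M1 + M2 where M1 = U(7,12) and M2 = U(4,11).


Bases of a direct sum M1 + M2: |B| = |B(M1)| * |B(M2)|.
|B(U(7,12))| = C(12,7) = 792.
|B(U(4,11))| = C(11,4) = 330.
Total bases = 792 * 330 = 261360.

261360


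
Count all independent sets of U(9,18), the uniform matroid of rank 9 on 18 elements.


Independent sets of U(9,18) are all subsets of size <= 9.
Count = C(18,0) + C(18,1) + C(18,2) + C(18,3) + C(18,4) + C(18,5) + C(18,6) + C(18,7) + C(18,8) + C(18,9)
     = 1 + 18 + 153 + 816 + 3060 + 8568 + 18564 + 31824 + 43758 + 48620
     = 155382.

155382


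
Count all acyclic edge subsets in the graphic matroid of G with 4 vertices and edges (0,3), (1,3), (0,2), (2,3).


An independent set in a graphic matroid is an acyclic edge subset.
G has 4 vertices and 4 edges.
Enumerate all 2^4 = 16 subsets, checking for acyclicity.
Total independent sets = 14.

14


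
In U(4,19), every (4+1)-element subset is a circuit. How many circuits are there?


In U(4,19), circuits are the (5)-element subsets.
Any set of 5 elements is dependent, and removing any one element gives
an independent set of size 4, so it is a minimal dependent set.
Number of circuits = (19 choose 5) = 11628.

11628


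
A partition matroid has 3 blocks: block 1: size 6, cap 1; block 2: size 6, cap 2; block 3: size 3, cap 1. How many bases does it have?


A basis picks exactly ci elements from block i.
Number of bases = product of C(|Si|, ci).
= C(6,1) * C(6,2) * C(3,1)
= 6 * 15 * 3
= 270.

270


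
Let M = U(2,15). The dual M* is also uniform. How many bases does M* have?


The dual of U(r,n) is U(n-r, n) = U(13,15).
Bases of U(13,15) are all (13)-element subsets.
|B(M*)| = (15 choose 13) = 105.

105


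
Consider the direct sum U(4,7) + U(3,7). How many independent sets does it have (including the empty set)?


For a direct sum, |I(M1+M2)| = |I(M1)| * |I(M2)|.
|I(U(4,7))| = sum C(7,k) for k=0..4 = 99.
|I(U(3,7))| = sum C(7,k) for k=0..3 = 64.
Total = 99 * 64 = 6336.

6336


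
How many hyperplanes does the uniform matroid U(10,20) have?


Hyperplanes of U(10,20) are flats of rank 9.
In a uniform matroid, these are exactly the (9)-element subsets.
Count = (20 choose 9) = 167960.

167960


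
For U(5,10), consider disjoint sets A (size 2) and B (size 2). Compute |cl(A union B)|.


|A union B| = 2 + 2 = 4 (disjoint).
In U(5,10), cl(S) = S if |S| < 5, else cl(S) = E.
Since 4 < 5, cl(A union B) = A union B.
|cl(A union B)| = 4.

4


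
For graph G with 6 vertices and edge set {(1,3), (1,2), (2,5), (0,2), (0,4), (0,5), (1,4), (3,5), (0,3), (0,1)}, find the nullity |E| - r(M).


Cycle rank (nullity) = |E| - r(M) = |E| - (|V| - c).
|E| = 10, |V| = 6, c = 1.
Nullity = 10 - (6 - 1) = 10 - 5 = 5.

5


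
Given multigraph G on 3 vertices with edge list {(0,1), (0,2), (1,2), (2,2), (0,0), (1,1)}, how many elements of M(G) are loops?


In a graphic matroid, a loop is a self-loop edge (u,u) with rank 0.
Examining all 6 edges for self-loops...
Self-loops found: (2,2), (0,0), (1,1)
Number of loops = 3.

3


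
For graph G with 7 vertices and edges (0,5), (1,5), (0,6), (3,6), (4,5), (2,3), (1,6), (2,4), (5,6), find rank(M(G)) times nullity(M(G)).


r(M) = |V| - c = 7 - 1 = 6.
nullity = |E| - r(M) = 9 - 6 = 3.
Product = 6 * 3 = 18.

18


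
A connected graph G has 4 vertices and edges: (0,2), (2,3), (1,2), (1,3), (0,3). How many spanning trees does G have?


By Kirchhoff's matrix tree theorem, the number of spanning trees equals
the determinant of any cofactor of the Laplacian matrix L.
G has 4 vertices and 5 edges.
Computing the (3 x 3) cofactor determinant gives 8.

8


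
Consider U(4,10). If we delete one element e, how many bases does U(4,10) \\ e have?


Deleting e from U(4,10) gives U(4,9) since n > r.
Bases of U(4,9) = C(9,4) = 9! / (4! * 5!) = 126.

126


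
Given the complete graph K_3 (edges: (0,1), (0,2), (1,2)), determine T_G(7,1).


T(K_3; x,y) = x^2 + x + y.
T(7,1) = 49 + 7 + 1 = 57.

57


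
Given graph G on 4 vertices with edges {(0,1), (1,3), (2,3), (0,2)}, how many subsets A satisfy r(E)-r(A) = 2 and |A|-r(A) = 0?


R(x,y) = sum over A in 2^E of x^(r(E)-r(A)) * y^(|A|-r(A)).
G has 4 vertices, 4 edges. r(E) = 3.
Enumerate all 2^4 = 16 subsets.
Count subsets with r(E)-r(A)=2 and |A|-r(A)=0: 4.

4


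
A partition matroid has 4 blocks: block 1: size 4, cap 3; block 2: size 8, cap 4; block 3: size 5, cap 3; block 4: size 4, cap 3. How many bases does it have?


A basis picks exactly ci elements from block i.
Number of bases = product of C(|Si|, ci).
= C(4,3) * C(8,4) * C(5,3) * C(4,3)
= 4 * 70 * 10 * 4
= 11200.

11200


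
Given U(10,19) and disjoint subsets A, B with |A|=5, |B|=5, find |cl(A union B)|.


|A union B| = 5 + 5 = 10 (disjoint).
In U(10,19), cl(S) = S if |S| < 10, else cl(S) = E.
Since 10 >= 10, cl(A union B) = E.
|cl(A union B)| = 19.

19


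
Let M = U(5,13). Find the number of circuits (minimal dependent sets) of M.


In U(5,13), circuits are the (6)-element subsets.
Any set of 6 elements is dependent, and removing any one element gives
an independent set of size 5, so it is a minimal dependent set.
Number of circuits = (13 choose 6) = 1716.

1716


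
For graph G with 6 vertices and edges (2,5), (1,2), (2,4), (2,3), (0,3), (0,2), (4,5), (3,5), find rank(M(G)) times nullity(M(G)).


r(M) = |V| - c = 6 - 1 = 5.
nullity = |E| - r(M) = 8 - 5 = 3.
Product = 5 * 3 = 15.

15


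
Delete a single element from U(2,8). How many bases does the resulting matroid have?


Deleting e from U(2,8) gives U(2,7) since n > r.
Bases of U(2,7) = C(7,2) = (7 * 6) / (1 * 2) = 21.

21


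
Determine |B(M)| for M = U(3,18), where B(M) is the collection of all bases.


Bases of U(3,18) are all 3-element subsets of the 18-element ground set.
Number of bases = C(18,3).
C(18,3) = 18! / (3! * 15!) = 816.

816


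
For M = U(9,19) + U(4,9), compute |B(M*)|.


(M1+M2)* = M1* + M2*.
M1* = U(10,19), bases: C(19,10) = 92378.
M2* = U(5,9), bases: C(9,5) = 126.
|B(M*)| = 92378 * 126 = 11639628.

11639628


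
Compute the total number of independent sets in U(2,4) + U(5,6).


For a direct sum, |I(M1+M2)| = |I(M1)| * |I(M2)|.
|I(U(2,4))| = sum C(4,k) for k=0..2 = 11.
|I(U(5,6))| = sum C(6,k) for k=0..5 = 63.
Total = 11 * 63 = 693.

693


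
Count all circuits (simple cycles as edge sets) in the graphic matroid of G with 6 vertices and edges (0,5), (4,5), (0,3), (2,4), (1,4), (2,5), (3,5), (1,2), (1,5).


A circuit in a graphic matroid = edge set of a simple cycle.
G has 6 vertices and 9 edges.
Enumerating all minimal edge subsets forming cycles...
Total circuits found: 8.

8


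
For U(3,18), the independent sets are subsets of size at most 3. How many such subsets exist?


Independent sets of U(3,18) are all subsets of size <= 3.
Count = (18 choose 0) + (18 choose 1) + (18 choose 2) + (18 choose 3)
     = 1 + 18 + 153 + 816
     = 988.

988


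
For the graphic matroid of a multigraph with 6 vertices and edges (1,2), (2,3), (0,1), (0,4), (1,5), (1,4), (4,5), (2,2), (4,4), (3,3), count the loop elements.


In a graphic matroid, a loop is a self-loop edge (u,u) with rank 0.
Examining all 10 edges for self-loops...
Self-loops found: (2,2), (4,4), (3,3)
Number of loops = 3.

3


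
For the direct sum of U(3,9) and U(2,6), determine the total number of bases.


Bases of a direct sum M1 + M2: |B| = |B(M1)| * |B(M2)|.
|B(U(3,9))| = C(9,3) = 84.
|B(U(2,6))| = C(6,2) = 15.
Total bases = 84 * 15 = 1260.

1260


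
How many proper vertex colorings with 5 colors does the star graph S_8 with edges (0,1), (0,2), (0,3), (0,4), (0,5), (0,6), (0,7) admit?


P(tree, k) = k * (k-1)^(7) for any tree on 8 vertices.
P(5) = 5 * 4^7 = 5 * 16384 = 81920.

81920


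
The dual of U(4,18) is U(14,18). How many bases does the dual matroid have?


The dual of U(r,n) is U(n-r, n) = U(14,18).
Bases of U(14,18) are all (14)-element subsets.
|B(M*)| = (18 choose 14) = 3060.

3060


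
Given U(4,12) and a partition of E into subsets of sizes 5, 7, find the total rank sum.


r(Ai) = min(|Ai|, 4) for each part.
Sum = min(5,4) + min(7,4)
    = 4 + 4
    = 8.

8


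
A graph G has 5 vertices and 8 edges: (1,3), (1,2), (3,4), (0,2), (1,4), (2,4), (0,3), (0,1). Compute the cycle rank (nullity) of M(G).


Cycle rank (nullity) = |E| - r(M) = |E| - (|V| - c).
|E| = 8, |V| = 5, c = 1.
Nullity = 8 - (5 - 1) = 8 - 4 = 4.

4


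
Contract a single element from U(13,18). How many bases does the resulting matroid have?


Contracting e from U(13,18) gives U(12,17).
Bases of U(12,17) = (17 choose 12) = 6188.

6188


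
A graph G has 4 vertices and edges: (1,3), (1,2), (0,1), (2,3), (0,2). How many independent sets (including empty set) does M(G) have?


An independent set in a graphic matroid is an acyclic edge subset.
G has 4 vertices and 5 edges.
Enumerate all 2^5 = 32 subsets, checking for acyclicity.
Total independent sets = 24.

24


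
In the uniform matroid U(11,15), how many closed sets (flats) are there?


Flats of U(11,15): every subset of size < 11 is a flat, plus E itself.
Count = C(15,0) + C(15,1) + C(15,2) + C(15,3) + C(15,4) + C(15,5) + C(15,6) + C(15,7) + C(15,8) + C(15,9) + C(15,10) + 1
     = 1 + 15 + 105 + 455 + 1365 + 3003 + 5005 + 6435 + 6435 + 5005 + 3003 + 1
     = 30828.

30828


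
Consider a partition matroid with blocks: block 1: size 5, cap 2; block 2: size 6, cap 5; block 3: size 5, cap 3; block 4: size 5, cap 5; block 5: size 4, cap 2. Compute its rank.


Rank of a partition matroid = sum of min(|Si|, ci) for each block.
= min(5,2) + min(6,5) + min(5,3) + min(5,5) + min(4,2)
= 2 + 5 + 3 + 5 + 2
= 17.

17


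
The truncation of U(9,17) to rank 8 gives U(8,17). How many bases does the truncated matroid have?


Truncating U(9,17) to rank 8 gives U(8,17).
Bases of U(8,17) are all 8-element subsets of 17 elements.
Number of bases = C(17,8) = 17! / (8! * 9!) = 24310.

24310


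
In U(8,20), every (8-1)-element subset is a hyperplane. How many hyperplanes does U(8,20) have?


Hyperplanes of U(8,20) are flats of rank 7.
In a uniform matroid, these are exactly the (7)-element subsets.
Count = C(20,7) = 77520.

77520


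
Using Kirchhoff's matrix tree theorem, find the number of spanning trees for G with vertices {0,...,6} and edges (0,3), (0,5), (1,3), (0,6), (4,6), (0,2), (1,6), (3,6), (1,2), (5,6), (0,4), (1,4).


By Kirchhoff's matrix tree theorem, the number of spanning trees equals
the determinant of any cofactor of the Laplacian matrix L.
G has 7 vertices and 12 edges.
Computing the (6 x 6) cofactor determinant gives 291.

291


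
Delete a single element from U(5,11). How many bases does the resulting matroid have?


Deleting e from U(5,11) gives U(5,10) since n > r.
Bases of U(5,10) = C(10,5) = 252.

252


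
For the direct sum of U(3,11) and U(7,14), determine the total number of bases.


Bases of a direct sum M1 + M2: |B| = |B(M1)| * |B(M2)|.
|B(U(3,11))| = C(11,3) = 165.
|B(U(7,14))| = C(14,7) = 3432.
Total bases = 165 * 3432 = 566280.

566280


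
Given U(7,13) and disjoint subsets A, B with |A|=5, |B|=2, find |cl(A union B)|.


|A union B| = 5 + 2 = 7 (disjoint).
In U(7,13), cl(S) = S if |S| < 7, else cl(S) = E.
Since 7 >= 7, cl(A union B) = E.
|cl(A union B)| = 13.

13


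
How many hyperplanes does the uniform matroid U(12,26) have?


Hyperplanes of U(12,26) are flats of rank 11.
In a uniform matroid, these are exactly the (11)-element subsets.
Count = C(26,11) = 26! / (11! * 15!) = 7726160.

7726160


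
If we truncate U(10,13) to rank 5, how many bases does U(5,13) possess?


Truncating U(10,13) to rank 5 gives U(5,13).
Bases of U(5,13) are all 5-element subsets of 13 elements.
Number of bases = (13 choose 5) = 1287.

1287


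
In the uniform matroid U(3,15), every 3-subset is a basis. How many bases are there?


Bases of U(3,15) are all 3-element subsets of the 15-element ground set.
Number of bases = C(15,3).
C(15,3) = (15 * 14 * 13) / (1 * 2 * 3) = 455.

455


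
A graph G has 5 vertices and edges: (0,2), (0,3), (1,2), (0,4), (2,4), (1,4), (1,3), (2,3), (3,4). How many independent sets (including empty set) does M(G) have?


An independent set in a graphic matroid is an acyclic edge subset.
G has 5 vertices and 9 edges.
Enumerate all 2^9 = 512 subsets, checking for acyclicity.
Total independent sets = 198.

198


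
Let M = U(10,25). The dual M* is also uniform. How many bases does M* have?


The dual of U(r,n) is U(n-r, n) = U(15,25).
Bases of U(15,25) are all (15)-element subsets.
|B(M*)| = C(25,15) = 25! / (15! * 10!) = 3268760.

3268760


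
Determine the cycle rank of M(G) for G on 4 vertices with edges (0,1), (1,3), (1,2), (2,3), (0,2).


Cycle rank (nullity) = |E| - r(M) = |E| - (|V| - c).
|E| = 5, |V| = 4, c = 1.
Nullity = 5 - (4 - 1) = 5 - 3 = 2.

2


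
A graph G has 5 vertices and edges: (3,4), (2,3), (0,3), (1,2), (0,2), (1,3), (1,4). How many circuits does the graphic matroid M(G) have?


A circuit in a graphic matroid = edge set of a simple cycle.
G has 5 vertices and 7 edges.
Enumerating all minimal edge subsets forming cycles...
Total circuits found: 6.

6


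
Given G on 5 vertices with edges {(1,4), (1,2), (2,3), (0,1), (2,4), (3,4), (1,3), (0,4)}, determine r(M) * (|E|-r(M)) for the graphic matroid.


r(M) = |V| - c = 5 - 1 = 4.
nullity = |E| - r(M) = 8 - 4 = 4.
Product = 4 * 4 = 16.

16


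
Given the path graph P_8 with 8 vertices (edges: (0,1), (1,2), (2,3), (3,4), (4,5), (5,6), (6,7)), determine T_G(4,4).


A path on 8 vertices is a tree with 7 edges.
T(x,y) = x^(7) for any tree.
T(4,4) = 4^7 = 16384.

16384


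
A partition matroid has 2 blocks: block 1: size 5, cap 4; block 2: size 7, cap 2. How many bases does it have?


A basis picks exactly ci elements from block i.
Number of bases = product of C(|Si|, ci).
= C(5,4) * C(7,2)
= 5 * 21
= 105.

105


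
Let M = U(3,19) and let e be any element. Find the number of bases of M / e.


Contracting e from U(3,19) gives U(2,18).
Bases of U(2,18) = (18 choose 2) = 153.

153


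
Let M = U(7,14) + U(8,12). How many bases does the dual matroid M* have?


(M1+M2)* = M1* + M2*.
M1* = U(7,14), bases: C(14,7) = 3432.
M2* = U(4,12), bases: C(12,4) = 495.
|B(M*)| = 3432 * 495 = 1698840.

1698840


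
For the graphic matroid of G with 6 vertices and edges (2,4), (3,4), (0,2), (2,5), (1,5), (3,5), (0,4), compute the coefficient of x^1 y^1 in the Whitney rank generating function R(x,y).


R(x,y) = sum over A in 2^E of x^(r(E)-r(A)) * y^(|A|-r(A)).
G has 6 vertices, 7 edges. r(E) = 5.
Enumerate all 2^7 = 128 subsets.
Count subsets with r(E)-r(A)=1 and |A|-r(A)=1: 10.

10


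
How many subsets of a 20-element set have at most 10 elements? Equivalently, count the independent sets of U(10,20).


Independent sets of U(10,20) are all subsets of size <= 10.
Count = C(20,0) + C(20,1) + C(20,2) + C(20,3) + C(20,4) + C(20,5) + C(20,6) + C(20,7) + C(20,8) + C(20,9) + C(20,10)
     = 1 + 20 + 190 + 1140 + 4845 + 15504 + 38760 + 77520 + 125970 + 167960 + 184756
     = 616666.

616666


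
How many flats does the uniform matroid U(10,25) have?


Flats of U(10,25): every subset of size < 10 is a flat, plus E itself.
Count = C(25,0) + C(25,1) + C(25,2) + C(25,3) + C(25,4) + C(25,5) + C(25,6) + C(25,7) + C(25,8) + C(25,9) + 1
     = 1 + 25 + 300 + 2300 + 12650 + 53130 + 177100 + 480700 + 1081575 + 2042975 + 1
     = 3850757.

3850757


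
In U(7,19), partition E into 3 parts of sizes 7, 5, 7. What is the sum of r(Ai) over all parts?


r(Ai) = min(|Ai|, 7) for each part.
Sum = min(7,7) + min(5,7) + min(7,7)
    = 7 + 5 + 7
    = 19.

19


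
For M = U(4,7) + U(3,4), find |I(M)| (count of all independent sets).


For a direct sum, |I(M1+M2)| = |I(M1)| * |I(M2)|.
|I(U(4,7))| = sum C(7,k) for k=0..4 = 99.
|I(U(3,4))| = sum C(4,k) for k=0..3 = 15.
Total = 99 * 15 = 1485.

1485


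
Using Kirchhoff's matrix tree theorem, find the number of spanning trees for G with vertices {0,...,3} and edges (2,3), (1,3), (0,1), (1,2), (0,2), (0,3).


By Kirchhoff's matrix tree theorem, the number of spanning trees equals
the determinant of any cofactor of the Laplacian matrix L.
G has 4 vertices and 6 edges.
Computing the (3 x 3) cofactor determinant gives 16.

16


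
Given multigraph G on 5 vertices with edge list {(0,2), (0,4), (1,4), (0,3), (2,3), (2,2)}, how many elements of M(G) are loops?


In a graphic matroid, a loop is a self-loop edge (u,u) with rank 0.
Examining all 6 edges for self-loops...
Self-loops found: (2,2)
Number of loops = 1.

1


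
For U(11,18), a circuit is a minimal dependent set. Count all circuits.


In U(11,18), circuits are the (12)-element subsets.
Any set of 12 elements is dependent, and removing any one element gives
an independent set of size 11, so it is a minimal dependent set.
Number of circuits = C(18,12) = 18! / (12! * 6!) = 18564.

18564


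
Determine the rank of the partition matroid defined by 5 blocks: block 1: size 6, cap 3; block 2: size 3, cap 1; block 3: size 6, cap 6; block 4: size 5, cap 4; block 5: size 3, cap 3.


Rank of a partition matroid = sum of min(|Si|, ci) for each block.
= min(6,3) + min(3,1) + min(6,6) + min(5,4) + min(3,3)
= 3 + 1 + 6 + 4 + 3
= 17.

17


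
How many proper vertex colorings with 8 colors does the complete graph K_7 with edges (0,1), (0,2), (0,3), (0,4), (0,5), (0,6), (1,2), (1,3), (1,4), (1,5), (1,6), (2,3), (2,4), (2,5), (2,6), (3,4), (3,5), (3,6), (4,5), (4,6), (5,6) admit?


P(K_7, k) = k(k-1)(k-2)...(k-6).
P(8) = (8) * (7) * (6) * (5) * (4) * (3) * (2) = 40320.

40320


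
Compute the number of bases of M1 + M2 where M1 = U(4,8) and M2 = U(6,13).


Bases of a direct sum M1 + M2: |B| = |B(M1)| * |B(M2)|.
|B(U(4,8))| = C(8,4) = 70.
|B(U(6,13))| = C(13,6) = 1716.
Total bases = 70 * 1716 = 120120.

120120


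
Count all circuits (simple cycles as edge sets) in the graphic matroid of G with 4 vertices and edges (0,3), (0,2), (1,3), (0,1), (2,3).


A circuit in a graphic matroid = edge set of a simple cycle.
G has 4 vertices and 5 edges.
Enumerating all minimal edge subsets forming cycles...
Total circuits found: 3.

3


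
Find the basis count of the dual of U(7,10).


The dual of U(r,n) is U(n-r, n) = U(3,10).
Bases of U(3,10) are all (3)-element subsets.
|B(M*)| = (10 choose 3) = 120.

120


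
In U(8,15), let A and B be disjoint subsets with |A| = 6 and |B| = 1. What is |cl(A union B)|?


|A union B| = 6 + 1 = 7 (disjoint).
In U(8,15), cl(S) = S if |S| < 8, else cl(S) = E.
Since 7 < 8, cl(A union B) = A union B.
|cl(A union B)| = 7.

7


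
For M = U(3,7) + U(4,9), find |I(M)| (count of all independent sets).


For a direct sum, |I(M1+M2)| = |I(M1)| * |I(M2)|.
|I(U(3,7))| = sum C(7,k) for k=0..3 = 64.
|I(U(4,9))| = sum C(9,k) for k=0..4 = 256.
Total = 64 * 256 = 16384.

16384


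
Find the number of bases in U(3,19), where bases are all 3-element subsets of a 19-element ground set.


Bases of U(3,19) are all 3-element subsets of the 19-element ground set.
Number of bases = C(19,3).
C(19,3) = 19! / (3! * 16!) = 969.

969


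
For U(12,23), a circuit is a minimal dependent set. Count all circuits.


In U(12,23), circuits are the (13)-element subsets.
Any set of 13 elements is dependent, and removing any one element gives
an independent set of size 12, so it is a minimal dependent set.
Number of circuits = C(23,13) = 1144066.

1144066


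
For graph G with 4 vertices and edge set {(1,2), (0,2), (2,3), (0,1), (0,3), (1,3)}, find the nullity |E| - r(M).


Cycle rank (nullity) = |E| - r(M) = |E| - (|V| - c).
|E| = 6, |V| = 4, c = 1.
Nullity = 6 - (4 - 1) = 6 - 3 = 3.

3


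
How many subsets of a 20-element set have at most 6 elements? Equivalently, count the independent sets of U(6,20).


Independent sets of U(6,20) are all subsets of size <= 6.
Count = (20 choose 0) + (20 choose 1) + (20 choose 2) + (20 choose 3) + (20 choose 4) + (20 choose 5) + (20 choose 6)
     = 1 + 20 + 190 + 1140 + 4845 + 15504 + 38760
     = 60460.

60460


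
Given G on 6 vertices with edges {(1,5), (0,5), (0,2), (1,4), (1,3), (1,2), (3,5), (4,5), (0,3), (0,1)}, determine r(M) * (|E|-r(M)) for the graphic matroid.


r(M) = |V| - c = 6 - 1 = 5.
nullity = |E| - r(M) = 10 - 5 = 5.
Product = 5 * 5 = 25.

25


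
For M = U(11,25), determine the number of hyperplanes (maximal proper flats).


Hyperplanes of U(11,25) are flats of rank 10.
In a uniform matroid, these are exactly the (10)-element subsets.
Count = C(25,10) = 3268760.

3268760


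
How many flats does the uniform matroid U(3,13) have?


Flats of U(3,13): every subset of size < 3 is a flat, plus E itself.
Count = C(13,0) + C(13,1) + C(13,2) + 1
     = 1 + 13 + 78 + 1
     = 93.

93


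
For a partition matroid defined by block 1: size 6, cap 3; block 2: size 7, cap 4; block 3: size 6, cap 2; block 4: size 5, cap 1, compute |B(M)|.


A basis picks exactly ci elements from block i.
Number of bases = product of C(|Si|, ci).
= C(6,3) * C(7,4) * C(6,2) * C(5,1)
= 20 * 35 * 15 * 5
= 52500.

52500


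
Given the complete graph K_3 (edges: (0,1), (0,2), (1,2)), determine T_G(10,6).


T(K_3; x,y) = x^2 + x + y.
T(10,6) = 100 + 10 + 6 = 116.

116


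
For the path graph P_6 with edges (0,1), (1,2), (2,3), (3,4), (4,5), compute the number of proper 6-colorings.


P(P_6, k) = k * (k-1)^(5).
P(6) = 6 * 5^5 = 6 * 3125 = 18750.

18750


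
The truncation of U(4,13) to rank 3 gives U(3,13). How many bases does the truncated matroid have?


Truncating U(4,13) to rank 3 gives U(3,13).
Bases of U(3,13) are all 3-element subsets of 13 elements.
Number of bases = C(13,3) = 13! / (3! * 10!) = 286.

286


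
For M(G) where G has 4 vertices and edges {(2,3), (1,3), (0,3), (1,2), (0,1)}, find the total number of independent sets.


An independent set in a graphic matroid is an acyclic edge subset.
G has 4 vertices and 5 edges.
Enumerate all 2^5 = 32 subsets, checking for acyclicity.
Total independent sets = 24.

24


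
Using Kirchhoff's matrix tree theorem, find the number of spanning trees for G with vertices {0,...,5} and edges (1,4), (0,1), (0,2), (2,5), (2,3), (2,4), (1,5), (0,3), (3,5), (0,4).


By Kirchhoff's matrix tree theorem, the number of spanning trees equals
the determinant of any cofactor of the Laplacian matrix L.
G has 6 vertices and 10 edges.
Computing the (5 x 5) cofactor determinant gives 130.

130


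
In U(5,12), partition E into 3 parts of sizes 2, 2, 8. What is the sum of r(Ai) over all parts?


r(Ai) = min(|Ai|, 5) for each part.
Sum = min(2,5) + min(2,5) + min(8,5)
    = 2 + 2 + 5
    = 9.

9


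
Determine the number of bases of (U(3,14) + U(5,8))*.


(M1+M2)* = M1* + M2*.
M1* = U(11,14), bases: C(14,11) = 364.
M2* = U(3,8), bases: C(8,3) = 56.
|B(M*)| = 364 * 56 = 20384.

20384


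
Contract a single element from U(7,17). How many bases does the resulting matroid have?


Contracting e from U(7,17) gives U(6,16).
Bases of U(6,16) = C(16,6) = 16! / (6! * 10!) = 8008.

8008


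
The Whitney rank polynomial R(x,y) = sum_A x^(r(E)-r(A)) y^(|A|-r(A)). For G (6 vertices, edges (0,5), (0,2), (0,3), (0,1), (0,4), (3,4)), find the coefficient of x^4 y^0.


R(x,y) = sum over A in 2^E of x^(r(E)-r(A)) * y^(|A|-r(A)).
G has 6 vertices, 6 edges. r(E) = 5.
Enumerate all 2^6 = 64 subsets.
Count subsets with r(E)-r(A)=4 and |A|-r(A)=0: 6.

6


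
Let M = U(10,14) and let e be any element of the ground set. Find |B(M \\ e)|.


Deleting e from U(10,14) gives U(10,13) since n > r.
Bases of U(10,13) = (13 choose 10) = 286.

286


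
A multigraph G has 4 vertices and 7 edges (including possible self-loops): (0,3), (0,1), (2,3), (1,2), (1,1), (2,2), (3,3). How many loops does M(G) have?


In a graphic matroid, a loop is a self-loop edge (u,u) with rank 0.
Examining all 7 edges for self-loops...
Self-loops found: (1,1), (2,2), (3,3)
Number of loops = 3.

3


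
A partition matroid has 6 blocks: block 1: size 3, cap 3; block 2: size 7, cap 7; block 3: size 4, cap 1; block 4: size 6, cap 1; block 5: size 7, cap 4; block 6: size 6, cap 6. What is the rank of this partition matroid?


Rank of a partition matroid = sum of min(|Si|, ci) for each block.
= min(3,3) + min(7,7) + min(4,1) + min(6,1) + min(7,4) + min(6,6)
= 3 + 7 + 1 + 1 + 4 + 6
= 22.

22


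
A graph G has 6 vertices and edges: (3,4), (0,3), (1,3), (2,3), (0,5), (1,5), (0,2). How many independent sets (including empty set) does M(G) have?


An independent set in a graphic matroid is an acyclic edge subset.
G has 6 vertices and 7 edges.
Enumerate all 2^7 = 128 subsets, checking for acyclicity.
Total independent sets = 104.

104


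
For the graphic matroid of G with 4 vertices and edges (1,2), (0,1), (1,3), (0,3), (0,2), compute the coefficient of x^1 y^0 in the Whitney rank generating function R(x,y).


R(x,y) = sum over A in 2^E of x^(r(E)-r(A)) * y^(|A|-r(A)).
G has 4 vertices, 5 edges. r(E) = 3.
Enumerate all 2^5 = 32 subsets.
Count subsets with r(E)-r(A)=1 and |A|-r(A)=0: 10.

10


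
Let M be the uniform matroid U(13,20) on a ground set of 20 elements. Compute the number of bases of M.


Bases of U(13,20) are all 13-element subsets of the 20-element ground set.
Number of bases = C(20,13).
C(20,13) = 77520.

77520


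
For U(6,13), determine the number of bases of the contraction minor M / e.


Contracting e from U(6,13) gives U(5,12).
Bases of U(5,12) = (12 choose 5) = 792.

792


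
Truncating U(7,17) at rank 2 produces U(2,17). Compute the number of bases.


Truncating U(7,17) to rank 2 gives U(2,17).
Bases of U(2,17) are all 2-element subsets of 17 elements.
Number of bases = C(17,2) = 17! / (2! * 15!) = 136.

136


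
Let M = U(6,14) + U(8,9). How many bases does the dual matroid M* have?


(M1+M2)* = M1* + M2*.
M1* = U(8,14), bases: C(14,8) = 3003.
M2* = U(1,9), bases: C(9,1) = 9.
|B(M*)| = 3003 * 9 = 27027.

27027


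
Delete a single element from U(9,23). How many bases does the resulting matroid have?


Deleting e from U(9,23) gives U(9,22) since n > r.
Bases of U(9,22) = (22 choose 9) = 497420.

497420


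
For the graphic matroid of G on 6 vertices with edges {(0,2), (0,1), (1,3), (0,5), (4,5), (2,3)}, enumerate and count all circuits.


A circuit in a graphic matroid = edge set of a simple cycle.
G has 6 vertices and 6 edges.
Enumerating all minimal edge subsets forming cycles...
Total circuits found: 1.

1


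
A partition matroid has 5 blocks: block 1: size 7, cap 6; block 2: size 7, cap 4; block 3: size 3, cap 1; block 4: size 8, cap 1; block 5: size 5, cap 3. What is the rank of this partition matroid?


Rank of a partition matroid = sum of min(|Si|, ci) for each block.
= min(7,6) + min(7,4) + min(3,1) + min(8,1) + min(5,3)
= 6 + 4 + 1 + 1 + 3
= 15.

15


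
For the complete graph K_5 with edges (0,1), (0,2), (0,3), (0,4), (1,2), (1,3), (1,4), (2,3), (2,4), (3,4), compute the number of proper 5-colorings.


P(K_5, k) = k(k-1)(k-2)...(k-4).
P(5) = (5) * (4) * (3) * (2) * (1) = 120.

120


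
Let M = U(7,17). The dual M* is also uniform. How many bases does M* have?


The dual of U(r,n) is U(n-r, n) = U(10,17).
Bases of U(10,17) are all (10)-element subsets.
|B(M*)| = C(17,10) = 19448.

19448


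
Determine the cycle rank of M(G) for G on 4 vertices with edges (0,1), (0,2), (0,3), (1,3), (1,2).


Cycle rank (nullity) = |E| - r(M) = |E| - (|V| - c).
|E| = 5, |V| = 4, c = 1.
Nullity = 5 - (4 - 1) = 5 - 3 = 2.

2


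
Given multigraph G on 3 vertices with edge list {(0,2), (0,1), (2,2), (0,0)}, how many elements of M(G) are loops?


In a graphic matroid, a loop is a self-loop edge (u,u) with rank 0.
Examining all 4 edges for self-loops...
Self-loops found: (2,2), (0,0)
Number of loops = 2.

2


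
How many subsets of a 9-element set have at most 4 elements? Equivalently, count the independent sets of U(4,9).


Independent sets of U(4,9) are all subsets of size <= 4.
Count = (9 choose 0) + (9 choose 1) + (9 choose 2) + (9 choose 3) + (9 choose 4)
     = 1 + 9 + 36 + 84 + 126
     = 256.

256


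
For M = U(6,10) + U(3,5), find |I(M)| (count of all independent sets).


For a direct sum, |I(M1+M2)| = |I(M1)| * |I(M2)|.
|I(U(6,10))| = sum C(10,k) for k=0..6 = 848.
|I(U(3,5))| = sum C(5,k) for k=0..3 = 26.
Total = 848 * 26 = 22048.

22048


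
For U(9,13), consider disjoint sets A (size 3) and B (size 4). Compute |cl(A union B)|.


|A union B| = 3 + 4 = 7 (disjoint).
In U(9,13), cl(S) = S if |S| < 9, else cl(S) = E.
Since 7 < 9, cl(A union B) = A union B.
|cl(A union B)| = 7.

7


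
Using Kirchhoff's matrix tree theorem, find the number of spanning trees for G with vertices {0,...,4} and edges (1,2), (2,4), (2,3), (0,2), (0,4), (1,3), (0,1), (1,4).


By Kirchhoff's matrix tree theorem, the number of spanning trees equals
the determinant of any cofactor of the Laplacian matrix L.
G has 5 vertices and 8 edges.
Computing the (4 x 4) cofactor determinant gives 40.

40


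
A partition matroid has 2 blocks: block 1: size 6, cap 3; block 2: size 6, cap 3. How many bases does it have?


A basis picks exactly ci elements from block i.
Number of bases = product of C(|Si|, ci).
= C(6,3) * C(6,3)
= 20 * 20
= 400.

400


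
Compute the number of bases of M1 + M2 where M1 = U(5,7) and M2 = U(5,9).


Bases of a direct sum M1 + M2: |B| = |B(M1)| * |B(M2)|.
|B(U(5,7))| = C(7,5) = 21.
|B(U(5,9))| = C(9,5) = 126.
Total bases = 21 * 126 = 2646.

2646


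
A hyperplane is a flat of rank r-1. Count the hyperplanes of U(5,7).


Hyperplanes of U(5,7) are flats of rank 4.
In a uniform matroid, these are exactly the (4)-element subsets.
Count = C(7,4) = (7 * 6 * 5 * 4) / (1 * 2 * 3 * 4) = 35.

35


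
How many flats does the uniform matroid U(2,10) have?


Flats of U(2,10): every subset of size < 2 is a flat, plus E itself.
Count = (10 choose 0) + (10 choose 1) + 1
     = 1 + 10 + 1
     = 12.

12


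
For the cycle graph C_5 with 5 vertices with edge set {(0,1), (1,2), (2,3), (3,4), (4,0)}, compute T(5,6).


T(C_5; x,y) = x + x^2 + ... + x^(4) + y.
T(5,6) = 5^1 + 5^2 + 5^3 + 5^4 + 6
= 5 + 25 + 125 + 625 + 6
= 786.

786
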